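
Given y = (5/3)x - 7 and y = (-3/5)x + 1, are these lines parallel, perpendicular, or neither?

Slope of line 1: m1 = 5/3
Slope of line 2: m2 = -3/5
m1 * m2 = (5/3) * (-3/5) = -1 = -1, so the lines are perpendicular.

Perpendicular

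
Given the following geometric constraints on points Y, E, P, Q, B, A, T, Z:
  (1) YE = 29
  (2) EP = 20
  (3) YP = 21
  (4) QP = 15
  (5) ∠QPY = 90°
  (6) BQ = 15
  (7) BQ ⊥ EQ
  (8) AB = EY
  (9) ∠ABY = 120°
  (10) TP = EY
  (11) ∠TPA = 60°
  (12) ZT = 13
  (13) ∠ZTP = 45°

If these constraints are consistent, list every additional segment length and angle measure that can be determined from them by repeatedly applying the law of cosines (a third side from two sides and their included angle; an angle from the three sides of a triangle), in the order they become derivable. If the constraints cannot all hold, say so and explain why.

The constraints are consistent. Derivable facts, in order:
After 1 step:
- PZ ≈ 21.84
- YQ = 3·√74
- ∠EPY = 90°
- ∠EYP = 43.6°
- ∠PEY = 46.4°
After 2 steps:
- ∠PQY = 54.46°
- ∠PYQ = 35.54°
- ∠PZT = 110.1°
- ∠TPZ = 24.9°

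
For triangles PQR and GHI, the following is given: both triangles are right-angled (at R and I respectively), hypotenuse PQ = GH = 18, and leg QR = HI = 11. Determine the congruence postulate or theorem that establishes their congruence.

Consider the given information: both triangles are right-angled (at R and I respectively), hypotenuse PQ = GH = 18, and leg QR = HI = 11
This is not SAS or AAS: SAS requires two sides and the included angle between them. AAS requires two angles and a non-included side.
The correct criterion is HL. The hypotenuse and one leg of two right triangles are equal (Hypotenuse-Leg).

HL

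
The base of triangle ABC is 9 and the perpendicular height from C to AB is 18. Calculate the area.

Area = (1/2)(9)(18) = 81

81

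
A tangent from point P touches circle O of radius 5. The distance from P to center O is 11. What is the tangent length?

The tangent, radius, and line from the external point to the center form a right triangle.
The right angle is where the tangent meets the radius.
By the Pythagorean theorem: tangent² + 5² = 11²
tangent² = 121 - 25 = 96
tangent = 4*sqrt(6)

4*sqrt(6)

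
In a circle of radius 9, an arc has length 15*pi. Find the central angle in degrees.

The full circumference is 2πr = 18*pi.
The arc is 15*pi / 18*pi = 5/6 of the full circle.
So the central angle = 5/6 × 360° = 300°.

300°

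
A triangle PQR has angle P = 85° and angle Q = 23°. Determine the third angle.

angle R = 180 - 85 - 23 = 72 degrees.

72 degrees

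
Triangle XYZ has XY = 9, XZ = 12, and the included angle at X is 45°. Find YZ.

By the law of cosines: YZ^2 = XY^2 + XZ^2 - 2*XY*XZ*cos(X)
YZ^2 = 9^2 + 12^2 - 2*9*12*cos(45°)
YZ^2 = 81 + 144 - 216*(sqrt(2)/2)
YZ^2 = 225 - 108*sqrt(2)
YZ = 3*sqrt(25 - 12*sqrt(2))

3*sqrt(25 - 12*sqrt(2))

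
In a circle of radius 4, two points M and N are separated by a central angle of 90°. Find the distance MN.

Chord = 2(4) sin(45°) = 4*sqrt(2)

4*sqrt(2)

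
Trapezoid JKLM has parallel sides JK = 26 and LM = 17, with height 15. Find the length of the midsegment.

midsegment = (26 + 17) / 2 = 43 / 2 = 43/2

43/2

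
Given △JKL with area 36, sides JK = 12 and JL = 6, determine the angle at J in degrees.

Area = (1/2) * a * b * sin(C)
sin(C) = 2 * Area / (a * b)
sin(C) = 2 * 36 / (12 * 6)
sin(C) = 1
C = arcsin(1) = 90°

90°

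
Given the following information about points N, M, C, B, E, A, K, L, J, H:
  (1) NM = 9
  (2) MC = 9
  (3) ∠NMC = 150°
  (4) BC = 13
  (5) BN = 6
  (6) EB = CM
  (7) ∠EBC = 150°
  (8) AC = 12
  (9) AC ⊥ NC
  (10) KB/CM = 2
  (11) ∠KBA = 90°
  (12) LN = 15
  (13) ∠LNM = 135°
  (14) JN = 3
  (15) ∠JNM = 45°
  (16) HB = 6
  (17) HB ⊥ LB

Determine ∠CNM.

Step 1: By the law of cosines on triangle NMC: NC² = 9² + 9² − 2·9·9·cos(150°) = 302.3, so NC ≈ 17.39.
Step 2: By the inverse law of cosines on triangle CNM: cos(∠CNM) = (17.39² + 9² − 9²) / (2·17.39·9) = 302.3/312.96 = 0.9659, so ∠CNM = 15°.

Therefore, the measure of angle ∠CNM = 15°.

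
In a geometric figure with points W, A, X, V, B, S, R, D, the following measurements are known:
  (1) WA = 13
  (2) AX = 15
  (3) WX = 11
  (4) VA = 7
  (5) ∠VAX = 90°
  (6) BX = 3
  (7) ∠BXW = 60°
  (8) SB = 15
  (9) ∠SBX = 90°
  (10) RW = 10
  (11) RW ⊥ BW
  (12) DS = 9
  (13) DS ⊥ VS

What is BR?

Step 1: By the law of cosines on triangle BXW: BW² = 3² + 11² − 2·3·11·cos(60°) = 97, so BW = √97.
Step 2: By the law of cosines on triangle BWR: BR² = √97² + 10² − 2·√97·10·cos(90°) = 197, so BR = √197.

Therefore, the length of BR = √197.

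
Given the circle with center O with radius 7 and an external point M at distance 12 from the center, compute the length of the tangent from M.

Let T be the point of tangency. Then OT ⊥ MT (radius ⊥ tangent).
In right triangle OTM: OM² = OT² + MT²
12² = 7² + MT²
MT² = 95, MT = sqrt(95)

sqrt(95)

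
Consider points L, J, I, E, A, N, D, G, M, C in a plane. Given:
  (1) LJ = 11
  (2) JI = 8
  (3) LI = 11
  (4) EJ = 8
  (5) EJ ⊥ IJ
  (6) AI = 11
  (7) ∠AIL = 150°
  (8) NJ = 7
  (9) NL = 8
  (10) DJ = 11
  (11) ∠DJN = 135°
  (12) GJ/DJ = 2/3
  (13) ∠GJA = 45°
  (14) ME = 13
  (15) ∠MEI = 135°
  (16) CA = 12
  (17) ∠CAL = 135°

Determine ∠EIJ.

Step 1: By the law of cosines on triangle IJE: IE² = 8² + 8² − 2·8·8·cos(90°) = 128, so IE = 8·√2.
Step 2: By the inverse law of cosines on triangle EIJ: cos(∠EIJ) = ((8·√2)² + 8² − 8²) / (2·8·√2·8) = 128/181.02 = 0.7071, so ∠EIJ = 45°.

Therefore, the measure of angle ∠EIJ = 45°.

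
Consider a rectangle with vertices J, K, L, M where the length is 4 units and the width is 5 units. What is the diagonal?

A rectangle's diagonal splits it into two right triangles, with the diagonal as the hypotenuse.
By the Pythagorean theorem, d^2 = 4^2 + 5^2 = 41.
Therefore d = sqrt(41).

sqrt(41)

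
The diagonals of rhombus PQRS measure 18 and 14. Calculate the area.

The diagonals of a rhombus divide it into four right triangles.
Each triangle has legs 18/ 2 = 9 and 14/2 = 7, so each has area (1/2)*9*7 = 63/2.
Four such triangles give total area = (d1 * d2) / 2 = 126.

126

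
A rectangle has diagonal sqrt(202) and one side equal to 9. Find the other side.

b = sqrt(d^2 - a^2) = sqrt(202 - 81) = sqrt(121) = 11

11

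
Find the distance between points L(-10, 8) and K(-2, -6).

d = sqrt((8)^2 + (-14)^2) = sqrt(260) = 2*sqrt(65)

2*sqrt(65)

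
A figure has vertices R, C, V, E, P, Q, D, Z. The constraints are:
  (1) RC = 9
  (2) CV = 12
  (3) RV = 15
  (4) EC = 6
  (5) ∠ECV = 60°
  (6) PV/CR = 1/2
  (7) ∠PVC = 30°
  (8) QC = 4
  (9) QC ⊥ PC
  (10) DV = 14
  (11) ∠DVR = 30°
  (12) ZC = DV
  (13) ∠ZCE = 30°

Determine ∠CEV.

Step 1: By the law of cosines on triangle ECV: EV² = 6² + 12² − 2·6·12·cos(60°) = 108, so EV = 6·√3.
Step 2: By the inverse law of cosines on triangle CEV: cos(∠CEV) = (6² + (6·√3)² − 12²) / (2·6·6·√3) = 0/124.71 = 0, so ∠CEV = 90°.

Therefore, the measure of angle ∠CEV = 90°.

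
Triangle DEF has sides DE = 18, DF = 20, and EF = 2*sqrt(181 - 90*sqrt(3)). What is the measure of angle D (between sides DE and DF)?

When all three sides of a triangle are known, the law of cosines can be rearranged to find any angle.
cos(C) = (a² + b² - c²) / (2ab) gives cos(D) = sqrt(3)/2.
Taking the inverse cosine: D = 30°.

30°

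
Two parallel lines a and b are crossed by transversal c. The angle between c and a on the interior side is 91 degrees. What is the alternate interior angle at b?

Alternate interior angles formed by parallel lines and a transversal are equal.
The given angle is 91 degrees.
The alternate interior angle = 91 degrees.

91 degrees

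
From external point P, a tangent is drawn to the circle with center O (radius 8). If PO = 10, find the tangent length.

Let T be the point of tangency. Then OT ⊥ PT (radius ⊥ tangent).
In right triangle OTP: OP² = OT² + PT²
10² = 8² + PT²
PT² = 36, PT = 6

6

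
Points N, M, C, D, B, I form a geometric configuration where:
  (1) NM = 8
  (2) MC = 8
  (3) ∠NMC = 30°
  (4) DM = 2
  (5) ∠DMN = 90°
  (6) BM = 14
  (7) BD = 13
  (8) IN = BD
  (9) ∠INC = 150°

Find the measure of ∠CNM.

Step 1: By the law of cosines on triangle NMC: NC² = 8² + 8² − 2·8·8·cos(30°) = 17.15, so NC ≈ 4.14.
Step 2: By the inverse law of cosines on triangle CNM: cos(∠CNM) = (4.14² + 8² − 8²) / (2·4.14·8) = 17.15/66.26 = 0.2588, so ∠CNM = 75°.

Therefore, the measure of angle ∠CNM = 75°.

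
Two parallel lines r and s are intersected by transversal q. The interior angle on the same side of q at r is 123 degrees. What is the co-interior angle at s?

Co-interior (same-side interior) angles are between the parallel lines on the same side of the transversal.
Unlike corresponding or alternate interior angles, they are supplementary rather than equal.
So the angle = 180 - 123 = 57 degrees.

57 degrees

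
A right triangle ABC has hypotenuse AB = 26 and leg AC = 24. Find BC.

Rearranging the Pythagorean theorem to solve for the unknown leg:
leg^2 = hypotenuse^2 - known_leg^2 = 676 - 576 = 100
leg = sqrt(100) = 10.

10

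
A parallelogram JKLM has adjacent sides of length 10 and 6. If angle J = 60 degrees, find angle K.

Opposite sides of a parallelogram are parallel, so consecutive angles form co-interior angles on a transversal.
Co-interior angles sum to 180°, giving angle K = 180 - 60 = 120 degrees.

120 degrees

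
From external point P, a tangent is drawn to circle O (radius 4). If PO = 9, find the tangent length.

tangent = √(d² - r²) = √(9² - 4²) = √(81 - 16) = √65 = sqrt(65)

sqrt(65)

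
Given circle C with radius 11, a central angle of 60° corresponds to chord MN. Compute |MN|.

Chord = 2(11) sin(30°) = 11

11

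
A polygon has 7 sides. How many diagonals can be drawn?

Each of the 7 vertices connects to 4 non-adjacent vertices via diagonals.
Total connections = 7 × 4 = 28, but each diagonal is counted twice.
Number of diagonals = 28 / 2 = 14.

14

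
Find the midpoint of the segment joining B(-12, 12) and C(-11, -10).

M = ((x₁ + x₂)/2, (y₁ + y₂)/2)
= ((-12 + -11)/2, (12 + -10)/2)
= (-23/2, 2/2) = (-23/2, 1)

(-23/2, 1)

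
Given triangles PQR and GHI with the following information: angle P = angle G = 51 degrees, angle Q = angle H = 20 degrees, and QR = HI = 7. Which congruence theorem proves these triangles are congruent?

The given information provides:
angle P = angle G = 51 degrees, angle Q = angle H = 20 degrees, and QR = HI = 7
This matches the AAS congruence theorem.
Two pairs of corresponding angles and a non-included side are equal (Angle-Angle-Side).

AAS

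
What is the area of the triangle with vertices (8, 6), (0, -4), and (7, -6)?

Shoelace: Area = (1/2)|8(-4--6) + 0(-6-6) + 7(6--4)| = (1/2)(86) = 43

43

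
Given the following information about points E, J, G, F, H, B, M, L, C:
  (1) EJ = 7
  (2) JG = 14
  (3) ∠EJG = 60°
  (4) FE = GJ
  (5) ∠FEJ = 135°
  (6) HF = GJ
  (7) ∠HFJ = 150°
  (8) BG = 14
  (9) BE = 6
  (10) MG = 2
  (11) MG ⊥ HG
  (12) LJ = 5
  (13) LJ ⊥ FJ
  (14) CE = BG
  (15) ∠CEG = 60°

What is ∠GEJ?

Step 1: By the law of cosines on triangle EJG: EG² = 7² + 14² − 2·7·14·cos(60°) = 147, so EG = 7·√3.
Step 2: By the inverse law of cosines on triangle GEJ: cos(∠GEJ) = ((7·√3)² + 7² − 14²) / (2·7·√3·7) = 0/169.74 = 0, so ∠GEJ = 90°.

Therefore, the measure of angle ∠GEJ = 90°.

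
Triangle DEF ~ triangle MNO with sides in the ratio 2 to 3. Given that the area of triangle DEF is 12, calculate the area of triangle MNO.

For similar figures, the area ratio equals the square of the side ratio.
Side ratio (DEF to MNO) = 2:3, so area ratio = 2^2:3^2 = 4:9.
If the area of DEF is 12, then the area of MNO = 12 * (9/4) = 27.

27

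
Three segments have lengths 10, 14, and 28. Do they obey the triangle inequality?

Check the triangle inequality: 10 + 14 = 24 ≤ 28.
Since the sum of two sides does not exceed the third, no triangle can be formed.

No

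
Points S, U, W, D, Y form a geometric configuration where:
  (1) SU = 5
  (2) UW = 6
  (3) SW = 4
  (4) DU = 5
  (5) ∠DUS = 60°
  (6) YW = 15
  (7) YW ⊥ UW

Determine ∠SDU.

Step 1: By the law of cosines on triangle DUS: DS² = 5² + 5² − 2·5·5·cos(60°) = 25, so DS = 5.
Step 2: By the inverse law of cosines on triangle SDU: cos(∠SDU) = (5² + 5² − 5²) / (2·5·5) = 25/50 = 0.5, so ∠SDU = 60°.

Therefore, the measure of angle ∠SDU = 60°.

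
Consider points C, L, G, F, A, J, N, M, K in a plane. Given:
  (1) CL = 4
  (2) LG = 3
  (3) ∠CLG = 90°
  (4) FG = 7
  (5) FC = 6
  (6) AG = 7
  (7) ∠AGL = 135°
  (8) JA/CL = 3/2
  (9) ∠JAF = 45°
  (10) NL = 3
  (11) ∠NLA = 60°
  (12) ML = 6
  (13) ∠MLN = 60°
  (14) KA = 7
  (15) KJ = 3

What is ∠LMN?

Step 1: By the law of cosines on triangle MLN: MN² = 6² + 3² − 2·6·3·cos(60°) = 27, so MN = 3·√3.
Step 2: By the inverse law of cosines on triangle LMN: cos(∠LMN) = (6² + (3·√3)² − 3²) / (2·6·3·√3) = 54/62.35 = 0.866, so ∠LMN = 30°.

Therefore, the measure of angle ∠LMN = 30°.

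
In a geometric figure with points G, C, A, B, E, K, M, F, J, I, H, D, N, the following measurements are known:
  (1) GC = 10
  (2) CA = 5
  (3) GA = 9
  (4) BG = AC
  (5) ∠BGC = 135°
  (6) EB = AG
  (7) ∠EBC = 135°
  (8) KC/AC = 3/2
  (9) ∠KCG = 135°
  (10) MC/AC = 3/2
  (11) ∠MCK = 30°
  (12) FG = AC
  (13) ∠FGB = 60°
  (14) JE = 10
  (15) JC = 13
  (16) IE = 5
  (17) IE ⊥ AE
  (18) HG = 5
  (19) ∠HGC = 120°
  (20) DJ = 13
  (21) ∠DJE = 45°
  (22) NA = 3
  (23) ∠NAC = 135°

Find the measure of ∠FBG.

From the given relations: BG = AC = 5; FG = AC = 5.
Step 1: By the law of cosines on triangle BGF: BF² = 5² + 5² − 2·5·5·cos(60°) = 25, so BF = 5.
Step 2: By the inverse law of cosines on triangle FBG: cos(∠FBG) = (5² + 5² − 5²) / (2·5·5) = 25/50 = 0.5, so ∠FBG = 60°.

Therefore, the measure of angle ∠FBG = 60°.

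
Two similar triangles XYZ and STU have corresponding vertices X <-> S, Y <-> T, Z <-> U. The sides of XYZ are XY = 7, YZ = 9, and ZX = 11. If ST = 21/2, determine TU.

Since the triangles are similar, the ratio of corresponding sides is constant.
Scale factor k = ST / XY = 21/2 / 7 = 3/2
TU = k * YZ = 3/2 * 9 = 27/2

27/2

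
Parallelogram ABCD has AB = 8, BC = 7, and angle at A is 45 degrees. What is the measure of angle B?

In a parallelogram, consecutive angles are supplementary (sum to 180°).
angle B = 180 - angle A
angle B = 180 - 45
angle B = 135 degrees

135 degrees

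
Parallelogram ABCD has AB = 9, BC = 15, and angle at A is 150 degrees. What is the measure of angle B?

In a parallelogram, consecutive angles are supplementary (sum to 180°).
angle B = 180 - angle A
angle B = 180 - 150
angle B = 30 degrees

30 degrees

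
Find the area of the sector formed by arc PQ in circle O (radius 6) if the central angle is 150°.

Sector area = πr² × θ/360
= π × 6² × 5/12
= π × 36 × 5/12
= 15*pi

15*pi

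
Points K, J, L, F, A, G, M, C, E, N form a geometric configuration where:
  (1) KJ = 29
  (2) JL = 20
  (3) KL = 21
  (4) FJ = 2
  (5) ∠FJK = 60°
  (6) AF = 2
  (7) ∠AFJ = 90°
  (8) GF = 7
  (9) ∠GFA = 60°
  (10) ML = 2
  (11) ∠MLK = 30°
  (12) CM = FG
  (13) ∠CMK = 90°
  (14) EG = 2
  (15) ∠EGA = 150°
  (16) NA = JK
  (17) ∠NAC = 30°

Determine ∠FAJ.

Step 1: By the law of cosines on triangle AFJ: AJ² = 2² + 2² − 2·2·2·cos(90°) = 8, so AJ = 2·√2.
Step 2: By the inverse law of cosines on triangle FAJ: cos(∠FAJ) = (2² + (2·√2)² − 2²) / (2·2·2·√2) = 8/11.31 = 0.7071, so ∠FAJ = 45°.

Therefore, the measure of angle ∠FAJ = 45°.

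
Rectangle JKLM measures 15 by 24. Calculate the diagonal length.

d = sqrt(15^2 + 24^2) = sqrt(801) = 3*sqrt(89)

3*sqrt(89)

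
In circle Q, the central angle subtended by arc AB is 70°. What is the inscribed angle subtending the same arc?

By the inscribed angle theorem, the inscribed angle is half the central angle.
Inscribed angle = 70° / 2 = 35°

35°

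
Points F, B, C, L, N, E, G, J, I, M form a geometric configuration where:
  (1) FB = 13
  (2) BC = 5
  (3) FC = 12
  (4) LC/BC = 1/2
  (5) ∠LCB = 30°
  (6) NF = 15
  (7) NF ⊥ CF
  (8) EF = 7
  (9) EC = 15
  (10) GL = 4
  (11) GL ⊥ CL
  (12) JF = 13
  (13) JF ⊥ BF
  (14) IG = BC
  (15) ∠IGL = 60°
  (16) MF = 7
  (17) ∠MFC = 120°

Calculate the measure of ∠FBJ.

Step 1: By the law of cosines on triangle BFJ: BJ² = 13² + 13² − 2·13·13·cos(90°) = 338, so BJ = 13·√2.
Step 2: By the inverse law of cosines on triangle FBJ: cos(∠FBJ) = (13² + (13·√2)² − 13²) / (2·13·13·√2) = 338/478 = 0.7071, so ∠FBJ = 45°.

Therefore, the measure of angle ∠FBJ = 45°.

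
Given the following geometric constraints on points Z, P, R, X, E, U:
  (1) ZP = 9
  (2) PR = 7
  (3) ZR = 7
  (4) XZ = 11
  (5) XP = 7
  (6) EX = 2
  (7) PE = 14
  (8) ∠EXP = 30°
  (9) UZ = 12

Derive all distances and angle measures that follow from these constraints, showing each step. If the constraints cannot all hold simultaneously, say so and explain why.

These constraints are not satisfiable: by the triangle inequality in triangle XPE, (5) XP = 7 and (6) EX = 2 force PE ≤ 7 + 2 = 9, but (7) says PE = 14. No planar figure meets all of them, so nothing further can be derived.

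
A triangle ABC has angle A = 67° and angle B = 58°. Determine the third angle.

angle C = 180 - 67 - 58 = 55 degrees.

55 degrees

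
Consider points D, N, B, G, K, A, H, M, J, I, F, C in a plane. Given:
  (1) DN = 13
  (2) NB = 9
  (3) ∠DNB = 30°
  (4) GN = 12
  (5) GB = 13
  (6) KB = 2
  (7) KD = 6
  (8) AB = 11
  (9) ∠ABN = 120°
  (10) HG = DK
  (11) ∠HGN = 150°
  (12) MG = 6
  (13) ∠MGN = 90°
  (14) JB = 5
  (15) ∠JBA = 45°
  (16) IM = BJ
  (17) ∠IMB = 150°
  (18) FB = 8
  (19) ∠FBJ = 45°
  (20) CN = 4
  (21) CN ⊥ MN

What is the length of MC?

Step 1: By the law of cosines on triangle NGM: NM² = 12² + 6² − 2·12·6·cos(90°) = 180, so NM = 6·√5.
Step 2: By the law of cosines on triangle MNC: MC² = (6·√5)² + 4² − 2·6·√5·4·cos(90°) = 196, so MC = 14.

Therefore, the length of MC = 14.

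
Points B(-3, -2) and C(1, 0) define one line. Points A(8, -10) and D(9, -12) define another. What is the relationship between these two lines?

Slope of line 1: m1 = (0 - -2)/(1 - -3) = 2/4 = 1/2
Slope of line 2: m2 = (-12 - -10)/(9 - 8) = -2/1 = -2
m1 * m2 = -1, so perpendicular.

Perpendicular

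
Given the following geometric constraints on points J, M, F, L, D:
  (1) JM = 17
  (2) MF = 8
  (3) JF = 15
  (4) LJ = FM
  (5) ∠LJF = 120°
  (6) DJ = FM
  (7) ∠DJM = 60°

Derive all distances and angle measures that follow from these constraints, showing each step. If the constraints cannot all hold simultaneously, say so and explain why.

The constraints are consistent.

From the given relations:
  LJ = FM = 8
  DJ = FM = 8

Step 1: From MJ = 17, JD = 8, and ∠MJD = 60°, by the law of cosines:
  MD² = MJ² + JD² - 2·MJ·JD·cos(60°) = 289 + 64 - 136 = 217
  MD ≈ 14.73

Step 2: From FJ = 15, JL = 8, and ∠FJL = 120°, by the law of cosines:
  FL² = FJ² + JL² - 2·FJ·JL·cos(120°) = 225 + 64 + 120 = 409
  FL ≈ 20.22

Step 3: From JF = 15, JM = 17, FM = 8, by the inverse law of cosines:
  cos(∠FJM) = (JF² + JM² - FM²) / (2·JF·JM)
  ∠FJM = 28.07°

Step 4: From MF = 8, MJ = 17, FJ = 15, by the inverse law of cosines:
  cos(∠FMJ) = (MF² + MJ² - FJ²) / (2·MF·MJ)
  ∠FMJ = 61.93°

Step 5: From FJ = 15, FM = 8, JM = 17, by the inverse law of cosines:
  cos(∠JFM) = (FJ² + FM² - JM²) / (2·FJ·FM)
  ∠JFM = 90°

Step 6: From MD = 14.73, MJ = 17, DJ = 8, by the inverse law of cosines:
  cos(∠DMJ) = (MD² + MJ² - DJ²) / (2·MD·MJ)
  ∠DMJ = 28.05°

Step 7: From FJ = 15, FL = 20.22, JL = 8, by the inverse law of cosines:
  cos(∠JFL) = (FJ² + FL² - JL²) / (2·FJ·FL)
  ∠JFL = 20.03°

Step 8: From LF = 20.22, LJ = 8, FJ = 15, by the inverse law of cosines:
  cos(∠FLJ) = (LF² + LJ² - FJ²) / (2·LF·LJ)
  ∠FLJ = 39.97°

Step 9: From DJ = 8, DM = 14.73, JM = 17, by the inverse law of cosines:
  cos(∠JDM) = (DJ² + DM² - JM²) / (2·DJ·DM)
  ∠JDM = 91.95°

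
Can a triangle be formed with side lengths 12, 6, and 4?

The longest side is 12. The other two sides sum to 4 + 6 = 10.
Since 10 ≤ 12, the two shorter sides cannot reach around to close the triangle.

No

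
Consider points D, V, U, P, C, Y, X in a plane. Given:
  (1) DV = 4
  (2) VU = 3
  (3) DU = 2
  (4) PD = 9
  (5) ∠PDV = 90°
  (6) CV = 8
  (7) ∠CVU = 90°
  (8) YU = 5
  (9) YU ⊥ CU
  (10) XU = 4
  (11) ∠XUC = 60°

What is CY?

Step 1: By the law of cosines on triangle UVC: UC² = 3² + 8² − 2·3·8·cos(90°) = 73, so UC = √73.
Step 2: By the law of cosines on triangle CUY: CY² = √73² + 5² − 2·√73·5·cos(90°) = 98, so CY = 7·√2.

Therefore, the length of CY = 7·√2.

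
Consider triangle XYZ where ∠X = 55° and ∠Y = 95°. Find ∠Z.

Let angle Z = x. Then 55 + 95 + x = 180.
x = 180 - 150 = 30 degrees.

30 degrees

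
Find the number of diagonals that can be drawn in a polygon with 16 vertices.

Each of the 16 vertices connects to 13 non-adjacent vertices via diagonals.
Total connections = 16 × 13 = 208, but each diagonal is counted twice.
Number of diagonals = 208 / 2 = 104.

104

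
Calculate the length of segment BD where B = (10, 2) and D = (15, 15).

d = sqrt((5)^2 + (13)^2) = sqrt(194)

sqrt(194)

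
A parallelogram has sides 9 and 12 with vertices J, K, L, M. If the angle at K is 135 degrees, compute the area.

The area of a parallelogram equals the product of two adjacent sides times the sine of the included angle.
This is because the height equals 12 * sin(135°) = 6*sqrt(2).
Area = 9 * 6*sqrt(2) = 54*sqrt(2)

54*sqrt(2)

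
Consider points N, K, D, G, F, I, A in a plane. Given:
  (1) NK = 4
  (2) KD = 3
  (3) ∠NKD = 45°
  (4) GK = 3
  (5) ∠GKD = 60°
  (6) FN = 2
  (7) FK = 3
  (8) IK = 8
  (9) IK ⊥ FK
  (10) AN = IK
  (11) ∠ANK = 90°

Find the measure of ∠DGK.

Step 1: By the law of cosines on triangle GKD: GD² = 3² + 3² − 2·3·3·cos(60°) = 9, so GD = 3.
Step 2: By the inverse law of cosines on triangle DGK: cos(∠DGK) = (3² + 3² − 3²) / (2·3·3) = 9/18 = 0.5, so ∠DGK = 60°.

Therefore, the measure of angle ∠DGK = 60°.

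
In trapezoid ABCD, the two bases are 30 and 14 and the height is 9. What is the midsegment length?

midsegment = (30 + 14) / 2 = 44 / 2 = 22

22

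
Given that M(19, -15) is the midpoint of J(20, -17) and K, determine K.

Using the midpoint formula: M = ((x1 + x2)/2, (y1 + y2)/2)
We know M = (19, -15) and J = (20, -17)
For x: 19 = (20 + x2)/2, so x2 = 2*19 - 20 = 18
For y: -15 = (-17 + y2)/2, so y2 = 2*-15 - -17 = -13
K = (18, -13)

(18, -13)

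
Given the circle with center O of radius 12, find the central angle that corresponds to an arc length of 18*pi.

θ = 360 × 18*pi / (2π × 12) = 270° (rearranging arc length formula).

270°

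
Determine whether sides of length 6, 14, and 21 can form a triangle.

No.
The triangle inequality is violated: 6 + 14 = 20 ≤ 21.
These lengths cannot form a triangle.

No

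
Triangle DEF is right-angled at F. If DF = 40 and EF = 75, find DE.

In a right triangle, the square of the hypotenuse equals the sum of the squares of the two legs.
The legs are 40 and 75, so the hypotenuse = sqrt(1600 + 5625) = sqrt(7225) = 85.

85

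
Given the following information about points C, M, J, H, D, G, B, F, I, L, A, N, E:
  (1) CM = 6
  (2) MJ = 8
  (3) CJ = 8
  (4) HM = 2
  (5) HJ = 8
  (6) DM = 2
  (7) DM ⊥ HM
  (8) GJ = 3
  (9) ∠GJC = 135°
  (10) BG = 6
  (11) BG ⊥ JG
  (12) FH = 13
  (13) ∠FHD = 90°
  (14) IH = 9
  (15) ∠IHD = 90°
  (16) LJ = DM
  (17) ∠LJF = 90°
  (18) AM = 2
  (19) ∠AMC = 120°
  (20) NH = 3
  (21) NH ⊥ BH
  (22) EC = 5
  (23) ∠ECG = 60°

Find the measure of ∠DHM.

Step 1: By the law of cosines on triangle HMD: HD² = 2² + 2² − 2·2·2·cos(90°) = 8, so HD = 2·√2.
Step 2: By the inverse law of cosines on triangle DHM: cos(∠DHM) = ((2·√2)² + 2² − 2²) / (2·2·√2·2) = 8/11.31 = 0.7071, so ∠DHM = 45°.

Therefore, the measure of angle ∠DHM = 45°.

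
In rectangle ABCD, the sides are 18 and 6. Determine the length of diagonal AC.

A rectangle's diagonal splits it into two right triangles, with the diagonal as the hypotenuse.
By the Pythagorean theorem, d^2 = 18^2 + 6^2 = 360.
Therefore d = sqrt(360) = 6*sqrt(10).

6*sqrt(10)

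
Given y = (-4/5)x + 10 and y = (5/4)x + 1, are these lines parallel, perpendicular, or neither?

Slope of line 1: m1 = -4/5
Slope of line 2: m2 = 5/4
Two lines are perpendicular when the product of their slopes is -1 (negative reciprocals).
m1 * m2 = (-4/5) * (5/4) = -1, confirming perpendicularity.

Perpendicular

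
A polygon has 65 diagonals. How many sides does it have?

Using d = n(n - 3)/2, we solve 65 = n(n - 3)/2.
So n(n - 3) = 130.
Testing n = 13: 13 * 10 = 130 = 130. Correct.
The polygon has 13 sides.

13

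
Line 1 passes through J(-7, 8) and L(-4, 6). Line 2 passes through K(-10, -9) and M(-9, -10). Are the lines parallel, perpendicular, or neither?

Slope of line 1: m1 = (6 - 8)/(-4 - -7) = -2/3 = -2/3
Slope of line 2: m2 = (-10 - -9)/(-9 - -10) = -1/1 = -1
For parallel lines we need equal slopes: -2/3 != -1.
For perpendicular lines we need m1*m2 = -1: (-2/3)(-1) = 2/3 != -1.
Since neither condition holds, the lines are neither parallel nor perpendicular.

Neither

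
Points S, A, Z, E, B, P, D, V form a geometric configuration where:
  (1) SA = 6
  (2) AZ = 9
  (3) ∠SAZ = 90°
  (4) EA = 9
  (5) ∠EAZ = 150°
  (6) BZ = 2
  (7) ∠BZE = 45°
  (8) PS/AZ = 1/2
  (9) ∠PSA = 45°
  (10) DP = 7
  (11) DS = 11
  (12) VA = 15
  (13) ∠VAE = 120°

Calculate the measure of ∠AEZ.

Step 1: By the law of cosines on triangle EAZ: EZ² = 9² + 9² − 2·9·9·cos(150°) = 302.3, so EZ ≈ 17.39.
Step 2: By the inverse law of cosines on triangle AEZ: cos(∠AEZ) = (9² + 17.39² − 9²) / (2·9·17.39) = 302.3/312.96 = 0.9659, so ∠AEZ = 15°.

Therefore, the measure of angle ∠AEZ = 15°.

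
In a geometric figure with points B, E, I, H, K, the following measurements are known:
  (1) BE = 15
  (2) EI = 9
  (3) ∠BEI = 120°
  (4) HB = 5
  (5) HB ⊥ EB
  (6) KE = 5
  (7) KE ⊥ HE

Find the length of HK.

Step 1: By the law of cosines on triangle EBH: EH² = 15² + 5² − 2·15·5·cos(90°) = 250, so EH = 5·√10.
Step 2: By the law of cosines on triangle HEK: HK² = (5·√10)² + 5² − 2·5·√10·5·cos(90°) = 275, so HK = 5·√11.

Therefore, the length of HK = 5·√11.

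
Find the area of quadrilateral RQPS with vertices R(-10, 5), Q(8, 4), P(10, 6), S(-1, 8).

Shoelace: sum of cross terms = 89, Area = (1/2)|89| = 89/2

89/2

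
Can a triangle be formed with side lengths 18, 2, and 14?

The longest side is 18. The other two sides sum to 2 + 14 = 16.
Since 16 ≤ 18, the two shorter sides cannot reach around to close the triangle.

No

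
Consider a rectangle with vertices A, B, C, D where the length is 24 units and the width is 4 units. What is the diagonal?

A rectangle's diagonal splits it into two right triangles, with the diagonal as the hypotenuse.
By the Pythagorean theorem, d^2 = 24^2 + 4^2 = 592.
Therefore d = sqrt(592) = 4*sqrt(37).

4*sqrt(37)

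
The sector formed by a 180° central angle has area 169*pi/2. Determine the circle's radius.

Sector area A = πr² × θ/360, so r² = 360A / (πθ).
r² = 360 × 169*pi/2 / (π × 180)
r² = 169
r = 13

13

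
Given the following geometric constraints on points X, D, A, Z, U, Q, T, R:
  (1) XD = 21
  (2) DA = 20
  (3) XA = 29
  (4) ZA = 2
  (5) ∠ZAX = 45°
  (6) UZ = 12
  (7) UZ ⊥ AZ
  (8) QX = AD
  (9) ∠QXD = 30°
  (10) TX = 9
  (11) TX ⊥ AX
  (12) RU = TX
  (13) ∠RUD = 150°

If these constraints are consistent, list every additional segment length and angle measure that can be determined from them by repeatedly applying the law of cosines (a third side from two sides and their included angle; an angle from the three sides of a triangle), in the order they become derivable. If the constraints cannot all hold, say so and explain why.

The constraints are consistent. Derivable facts, in order:
After 1 step:
- AT ≈ 30.36
- AU = 2·√37
- DQ ≈ 10.66
- XZ ≈ 27.62
- ∠ADX = 90°
- ∠AXD = 43.6°
- ∠DAX = 46.4°
After 2 steps:
- ∠ATX = 72.76°
- ∠AUZ = 9.46°
- ∠AXZ = 2.93°
- ∠AZX = 132.07°
- ∠DQX = 80.2°
- ∠QDX = 69.8°
- ∠TAX = 17.24°
- ∠UAZ = 80.54°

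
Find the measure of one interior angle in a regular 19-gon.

Each interior angle of a regular n-gon is (n - 2) * 180 / n.
For n = 19: (19 - 2) * 180 / 19 = 3060/19 = 3060/19 degrees.

3060/19 degrees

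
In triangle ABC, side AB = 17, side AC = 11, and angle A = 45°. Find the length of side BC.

Law of cosines: BC^2 = 17^2 + 11^2 - 2(17)(11)cos(45°) = 410 - 187*sqrt(2), so BC = sqrt(410 - 187*sqrt(2)).

sqrt(410 - 187*sqrt(2))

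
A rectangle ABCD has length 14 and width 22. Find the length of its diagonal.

Using the Pythagorean theorem:
d² = 14² + 22² = 196 + 484 = 680
d = sqrt(680) = 2*sqrt(170)

2*sqrt(170)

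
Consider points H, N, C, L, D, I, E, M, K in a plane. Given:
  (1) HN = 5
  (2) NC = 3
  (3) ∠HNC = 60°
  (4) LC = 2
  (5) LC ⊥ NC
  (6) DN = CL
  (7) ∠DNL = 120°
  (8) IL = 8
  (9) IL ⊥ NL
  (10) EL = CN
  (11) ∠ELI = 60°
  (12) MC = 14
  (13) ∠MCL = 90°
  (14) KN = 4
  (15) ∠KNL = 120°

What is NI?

Step 1: By the law of cosines on triangle LCN: LN² = 2² + 3² − 2·2·3·cos(90°) = 13, so LN = √13.
Step 2: By the law of cosines on triangle NLI: NI² = √13² + 8² − 2·√13·8·cos(90°) = 77, so NI = √77.

Therefore, the length of NI = √77.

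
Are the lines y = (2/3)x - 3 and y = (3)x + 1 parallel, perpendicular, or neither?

Slope of line 1: m1 = 2/3
Slope of line 2: m2 = 3
m1 != m2 and m1*m2 = 2 != -1. Neither.

Neither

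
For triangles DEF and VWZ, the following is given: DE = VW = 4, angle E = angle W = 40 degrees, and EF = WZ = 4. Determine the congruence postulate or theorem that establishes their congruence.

The given information matches SAS: Two pairs of corresponding sides and the included angle are equal (Side-Angle-Side).

SAS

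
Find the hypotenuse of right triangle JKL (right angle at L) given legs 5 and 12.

By the Pythagorean theorem: JK^2 = JL^2 + KL^2
JK^2 = 5^2 + 12^2 = 25 + 144 = 169
JK = sqrt(169) = 13

13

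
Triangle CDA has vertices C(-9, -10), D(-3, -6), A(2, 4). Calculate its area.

Shoelace: Area = (1/2)|-9(-6-4) + -3(4--10) + 2(-10--6)| = (1/2)(40) = 20

20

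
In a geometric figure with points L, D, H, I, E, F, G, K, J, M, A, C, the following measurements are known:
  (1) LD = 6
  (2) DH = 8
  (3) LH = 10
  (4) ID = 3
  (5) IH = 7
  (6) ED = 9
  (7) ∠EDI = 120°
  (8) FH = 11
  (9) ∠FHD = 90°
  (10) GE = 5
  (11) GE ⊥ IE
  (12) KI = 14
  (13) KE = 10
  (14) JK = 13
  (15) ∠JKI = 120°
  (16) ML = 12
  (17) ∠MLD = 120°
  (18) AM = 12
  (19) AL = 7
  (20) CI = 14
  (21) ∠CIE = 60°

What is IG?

Step 1: By the law of cosines on triangle EDI: EI² = 9² + 3² − 2·9·3·cos(120°) = 117, so EI = 3·√13.
Step 2: By the law of cosines on triangle IEG: IG² = (3·√13)² + 5² − 2·3·√13·5·cos(90°) = 142, so IG = √142.

Therefore, the length of IG = √142.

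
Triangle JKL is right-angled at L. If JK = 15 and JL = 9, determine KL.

Rearranging the Pythagorean theorem to solve for the unknown leg:
leg^2 = hypotenuse^2 - known_leg^2 = 225 - 81 = 144
leg = sqrt(144) = 12.

12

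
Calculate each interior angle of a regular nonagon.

Each interior angle of a regular n-gon is (n - 2) * 180 / n.
For n = 9: (9 - 2) * 180 / 9 = 1260/9 = 140 degrees.

140 degrees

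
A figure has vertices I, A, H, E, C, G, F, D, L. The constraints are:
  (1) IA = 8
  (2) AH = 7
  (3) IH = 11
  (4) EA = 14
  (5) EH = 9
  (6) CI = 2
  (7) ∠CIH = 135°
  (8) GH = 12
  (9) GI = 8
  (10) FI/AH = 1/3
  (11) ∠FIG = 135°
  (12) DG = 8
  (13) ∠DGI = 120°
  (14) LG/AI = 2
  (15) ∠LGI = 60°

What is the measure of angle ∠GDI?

Step 1: By the law of cosines on triangle DGI: DI² = 8² + 8² − 2·8·8·cos(120°) = 192, so DI = 8·√3.
Step 2: By the inverse law of cosines on triangle GDI: cos(∠GDI) = (8² + (8·√3)² − 8²) / (2·8·8·√3) = 192/221.7 = 0.866, so ∠GDI = 30°.

Therefore, the measure of angle ∠GDI = 30°.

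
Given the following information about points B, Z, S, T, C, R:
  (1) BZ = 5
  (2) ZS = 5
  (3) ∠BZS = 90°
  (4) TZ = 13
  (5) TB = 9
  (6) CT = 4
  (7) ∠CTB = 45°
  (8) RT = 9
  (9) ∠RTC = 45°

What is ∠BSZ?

Step 1: By the law of cosines on triangle SZB: SB² = 5² + 5² − 2·5·5·cos(90°) = 50, so SB = 5·√2.
Step 2: By the inverse law of cosines on triangle BSZ: cos(∠BSZ) = ((5·√2)² + 5² − 5²) / (2·5·√2·5) = 50/70.71 = 0.7071, so ∠BSZ = 45°.

Therefore, the measure of angle ∠BSZ = 45°.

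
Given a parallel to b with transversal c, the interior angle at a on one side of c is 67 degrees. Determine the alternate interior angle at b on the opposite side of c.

Alternate interior angles lie on opposite sides of the transversal, between the parallel lines.
By the alternate interior angle theorem, they are equal: 67 degrees.

67 degrees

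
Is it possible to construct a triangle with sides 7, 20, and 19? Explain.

Yes.
The triangle inequality requires that the sum of any two sides exceeds the third.
Here 7 + 19 = 26 > 20, so the condition is met.

Yes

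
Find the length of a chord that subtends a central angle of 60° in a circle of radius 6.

Chord = 2(6) sin(30°) = 6

6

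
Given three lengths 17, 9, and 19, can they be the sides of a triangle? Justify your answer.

Sort the sides: 9, 17, 19.
It suffices to check that the sum of the two smallest exceeds the largest:
9 + 17 = 26 > 19. ✓
Yes, a valid triangle can be formed.

Yes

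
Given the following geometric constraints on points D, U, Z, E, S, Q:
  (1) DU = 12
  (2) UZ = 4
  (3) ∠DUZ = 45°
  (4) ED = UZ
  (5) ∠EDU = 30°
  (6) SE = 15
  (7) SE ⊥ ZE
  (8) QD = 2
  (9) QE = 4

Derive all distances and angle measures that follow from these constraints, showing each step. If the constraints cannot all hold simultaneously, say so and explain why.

The constraints are consistent.

From the given relations:
  ED = UZ = 4

Step 1: From DU = 12, UZ = 4, and ∠DUZ = 45°, by the law of cosines:
  DZ² = DU² + UZ² - 2·DU·UZ·cos(45°) = 144 + 16 - 67.88 = 92.12
  DZ ≈ 9.6

Step 2: From UD = 12, DE = 4, and ∠UDE = 30°, by the law of cosines:
  UE² = UD² + DE² - 2·UD·DE·cos(30°) = 144 + 16 - 83.14 = 76.86
  UE ≈ 8.77

Step 3: From DE = 4, DQ = 2, EQ = 4, by the inverse law of cosines:
  cos(∠EDQ) = (DE² + DQ² - EQ²) / (2·DE·DQ)
  ∠EDQ = 75.52°

Step 4: From ED = 4, EQ = 4, DQ = 2, by the inverse law of cosines:
  cos(∠DEQ) = (ED² + EQ² - DQ²) / (2·ED·EQ)
  ∠DEQ = 28.96°

Step 5: From QD = 2, QE = 4, DE = 4, by the inverse law of cosines:
  cos(∠DQE) = (QD² + QE² - DE²) / (2·QD·QE)
  ∠DQE = 75.52°

Step 6: From DU = 12, DZ = 9.6, UZ = 4, by the inverse law of cosines:
  cos(∠UDZ) = (DU² + DZ² - UZ²) / (2·DU·DZ)
  ∠UDZ = 17.14°

Step 7: From UD = 12, UE = 8.77, DE = 4, by the inverse law of cosines:
  cos(∠DUE) = (UD² + UE² - DE²) / (2·UD·UE)
  ∠DUE = 13.19°

Step 8: From ZD = 9.6, ZU = 4, DU = 12, by the inverse law of cosines:
  cos(∠DZU) = (ZD² + ZU² - DU²) / (2·ZD·ZU)
  ∠DZU = 117.86°

Step 9: From ED = 4, EU = 8.77, DU = 12, by the inverse law of cosines:
  cos(∠DEU) = (ED² + EU² - DU²) / (2·ED·EU)
  ∠DEU = 136.81°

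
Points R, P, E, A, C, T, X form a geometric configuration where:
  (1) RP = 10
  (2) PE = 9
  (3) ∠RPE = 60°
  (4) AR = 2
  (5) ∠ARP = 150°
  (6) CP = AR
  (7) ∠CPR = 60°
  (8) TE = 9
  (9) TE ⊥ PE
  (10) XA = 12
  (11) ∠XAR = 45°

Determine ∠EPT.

Step 1: By the law of cosines on triangle PET: PT² = 9² + 9² − 2·9·9·cos(90°) = 162, so PT = 9·√2.
Step 2: By the inverse law of cosines on triangle EPT: cos(∠EPT) = (9² + (9·√2)² − 9²) / (2·9·9·√2) = 162/229.1 = 0.7071, so ∠EPT = 45°.

Therefore, the measure of angle ∠EPT = 45°.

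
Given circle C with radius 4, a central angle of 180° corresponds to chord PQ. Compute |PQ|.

Drop a perpendicular from the center to the chord, bisecting both the chord and the central angle.
Each half-chord = r sin(θ/2) = 4 sin(90°).
The full chord = 2 × 4 × sin(90°) = 8.

8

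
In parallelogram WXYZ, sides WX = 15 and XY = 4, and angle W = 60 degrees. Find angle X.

Opposite sides of a parallelogram are parallel, so consecutive angles form co-interior angles on a transversal.
Co-interior angles sum to 180°, giving angle X = 180 - 60 = 120 degrees.

120 degrees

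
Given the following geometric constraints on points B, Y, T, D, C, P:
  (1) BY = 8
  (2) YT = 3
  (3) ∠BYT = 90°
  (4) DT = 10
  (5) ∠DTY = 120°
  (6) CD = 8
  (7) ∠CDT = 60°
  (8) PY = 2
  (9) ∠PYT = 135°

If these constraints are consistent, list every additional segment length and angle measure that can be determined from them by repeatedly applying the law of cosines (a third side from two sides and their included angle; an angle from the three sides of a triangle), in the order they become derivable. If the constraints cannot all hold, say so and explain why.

The constraints are consistent. Derivable facts, in order:
After 1 step:
- BT = √73
- TC = 2·√21
- TP ≈ 4.64
- YD = √139
After 2 steps:
- ∠BTY = 69.44°
- ∠CTD = 49.11°
- ∠DCT = 70.89°
- ∠DYT = 47.27°
- ∠PTY = 17.76°
- ∠TBY = 20.56°
- ∠TDY = 12.73°
- ∠TPY = 27.24°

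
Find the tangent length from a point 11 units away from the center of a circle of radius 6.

tangent = √(d² - r²) = √(11² - 6²) = √(121 - 36) = √85 = sqrt(85)

sqrt(85)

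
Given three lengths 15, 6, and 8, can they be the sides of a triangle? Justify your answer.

The longest side is 15. The other two sides sum to 6 + 8 = 14.
Since 14 ≤ 15, the two shorter sides cannot reach around to close the triangle.

No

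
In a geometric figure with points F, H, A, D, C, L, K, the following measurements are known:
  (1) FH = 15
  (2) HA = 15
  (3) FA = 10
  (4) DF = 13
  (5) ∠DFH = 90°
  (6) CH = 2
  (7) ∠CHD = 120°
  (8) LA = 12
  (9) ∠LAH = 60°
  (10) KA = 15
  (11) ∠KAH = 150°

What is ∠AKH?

Step 1: By the law of cosines on triangle KAH: KH² = 15² + 15² − 2·15·15·cos(150°) = 839.71, so KH ≈ 28.98.
Step 2: By the inverse law of cosines on triangle AKH: cos(∠AKH) = (15² + 28.98² − 15²) / (2·15·28.98) = 839.71/869.33 = 0.9659, so ∠AKH = 15°.

Therefore, the measure of angle ∠AKH = 15°.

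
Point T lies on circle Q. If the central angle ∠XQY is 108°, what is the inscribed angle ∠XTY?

Inscribed angle = 108° / 2 = 54° (inscribed angle theorem).

54°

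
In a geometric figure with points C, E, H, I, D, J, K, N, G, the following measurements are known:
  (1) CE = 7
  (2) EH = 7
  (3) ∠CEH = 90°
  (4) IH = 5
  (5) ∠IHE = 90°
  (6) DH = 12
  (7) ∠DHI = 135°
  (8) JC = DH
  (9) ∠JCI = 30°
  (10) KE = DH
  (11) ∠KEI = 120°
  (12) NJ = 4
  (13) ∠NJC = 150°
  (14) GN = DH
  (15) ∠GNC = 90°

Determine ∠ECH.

Step 1: By the law of cosines on triangle CEH: CH² = 7² + 7² − 2·7·7·cos(90°) = 98, so CH = 7·√2.
Step 2: By the inverse law of cosines on triangle ECH: cos(∠ECH) = (7² + (7·√2)² − 7²) / (2·7·7·√2) = 98/138.59 = 0.7071, so ∠ECH = 45°.

Therefore, the measure of angle ∠ECH = 45°.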